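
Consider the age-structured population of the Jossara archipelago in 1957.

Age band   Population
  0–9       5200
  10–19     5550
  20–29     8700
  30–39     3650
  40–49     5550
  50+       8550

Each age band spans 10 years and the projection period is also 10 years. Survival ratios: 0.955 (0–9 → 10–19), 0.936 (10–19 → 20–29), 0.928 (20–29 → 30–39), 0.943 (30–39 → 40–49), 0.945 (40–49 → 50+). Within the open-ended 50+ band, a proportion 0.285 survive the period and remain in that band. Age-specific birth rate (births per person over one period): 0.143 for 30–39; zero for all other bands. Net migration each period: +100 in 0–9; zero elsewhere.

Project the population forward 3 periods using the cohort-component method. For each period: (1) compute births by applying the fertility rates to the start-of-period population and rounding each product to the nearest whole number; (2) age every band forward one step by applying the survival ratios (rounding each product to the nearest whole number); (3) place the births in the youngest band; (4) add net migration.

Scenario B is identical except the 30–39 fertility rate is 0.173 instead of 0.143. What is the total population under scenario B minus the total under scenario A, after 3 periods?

[period 1]
Births: 3650 × 0.143 = 522
10–19: 5200 × 0.955 = 4966
20–29: 5550 × 0.936 = 5195
30–39: 8700 × 0.928 = 8074
40–49: 3650 × 0.943 = 3442
50+: 5550 × 0.945 + 8550 × 0.285 = 5245 + 2437 = 7682
Net migration: 0–9 + 100 → 622
→ [622, 4966, 5195, 8074, 3442, 7682]
[period 2]
Births: 8074 × 0.143 = 1155
10–19: 622 × 0.955 = 594
20–29: 4966 × 0.936 = 4648
30–39: 5195 × 0.928 = 4821
40–49: 8074 × 0.943 = 7614
50+: 3442 × 0.945 + 7682 × 0.285 = 3253 + 2189 = 5442
Net migration: 0–9 + 100 → 1255
→ [1255, 594, 4648, 4821, 7614, 5442]
[period 3]
Births: 4821 × 0.143 = 689
10–19: 1255 × 0.955 = 1199
20–29: 594 × 0.936 = 556
30–39: 4648 × 0.928 = 4313
40–49: 4821 × 0.943 = 4546
50+: 7614 × 0.945 + 5442 × 0.285 = 7195 + 1551 = 8746
Net migration: 0–9 + 100 → 789
→ [789, 1199, 556, 4313, 4546, 8746]
Scenario A total after 3 periods: 20149
Scenario B projection —
[period 1]
Births: 3650 × 0.173 = 631
10–19: 5200 × 0.955 = 4966
20–29: 5550 × 0.936 = 5195
30–39: 8700 × 0.928 = 8074
40–49: 3650 × 0.943 = 3442
50+: 5550 × 0.945 + 8550 × 0.285 = 5245 + 2437 = 7682
Net migration: 0–9 + 100 → 731
→ [731, 4966, 5195, 8074, 3442, 7682]
[period 2]
Births: 8074 × 0.173 = 1397
10–19: 731 × 0.955 = 698
20–29: 4966 × 0.936 = 4648
30–39: 5195 × 0.928 = 4821
40–49: 8074 × 0.943 = 7614
50+: 3442 × 0.945 + 7682 × 0.285 = 3253 + 2189 = 5442
Net migration: 0–9 + 100 → 1497
→ [1497, 698, 4648, 4821, 7614, 5442]
[period 3]
Births: 4821 × 0.173 = 834
10–19: 1497 × 0.955 = 1430
20–29: 698 × 0.936 = 653
30–39: 4648 × 0.928 = 4313
40–49: 4821 × 0.943 = 4546
50+: 7614 × 0.945 + 5442 × 0.285 = 7195 + 1551 = 8746
Net migration: 0–9 + 100 → 934
→ [934, 1430, 653, 4313, 4546, 8746]
Scenario B total after 3 periods: 20622
Difference B − A = 20622 − 20149 = 473

473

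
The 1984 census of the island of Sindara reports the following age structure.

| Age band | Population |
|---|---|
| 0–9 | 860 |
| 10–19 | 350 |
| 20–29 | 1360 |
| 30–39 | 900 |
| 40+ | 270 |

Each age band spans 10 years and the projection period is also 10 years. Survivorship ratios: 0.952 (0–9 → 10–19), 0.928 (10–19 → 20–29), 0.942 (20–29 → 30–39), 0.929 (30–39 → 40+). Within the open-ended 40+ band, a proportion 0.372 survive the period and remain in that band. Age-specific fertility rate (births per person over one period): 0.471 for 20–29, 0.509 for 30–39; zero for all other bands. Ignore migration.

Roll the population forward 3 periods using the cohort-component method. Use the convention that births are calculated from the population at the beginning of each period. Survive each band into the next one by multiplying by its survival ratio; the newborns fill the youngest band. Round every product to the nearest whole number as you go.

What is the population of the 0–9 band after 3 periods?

[period 1]
Births: 1360 * 0.471 = 641, 900 * 0.509 = 458 → 1099
10–19: 860 * 0.952 = 819
20–29: 350 * 0.928 = 325
30–39: 1360 * 0.942 = 1281
40+: 900 * 0.929 + 270 * 0.372 = 836 + 100 = 936
Population now: 0–9=1099, 10–19=819, 20–29=325, 30–39=1281, 40+=936
[period 2]
Births: 325 * 0.471 = 153, 1281 * 0.509 = 652 → 805
10–19: 1099 * 0.952 = 1046
20–29: 819 * 0.928 = 760
30–39: 325 * 0.942 = 306
40+: 1281 * 0.929 + 936 * 0.372 = 1190 + 348 = 1538
Population now: 0–9=805, 10–19=1046, 20–29=760, 30–39=306, 40+=1538
[period 3]
Births: 760 * 0.471 = 358, 306 * 0.509 = 156 → 514
10–19: 805 * 0.952 = 766
20–29: 1046 * 0.928 = 971
30–39: 760 * 0.942 = 716
40+: 306 * 0.929 + 1538 * 0.372 = 284 + 572 = 856
Population now: 0–9=514, 10–19=766, 20–29=971, 30–39=716, 40+=856

514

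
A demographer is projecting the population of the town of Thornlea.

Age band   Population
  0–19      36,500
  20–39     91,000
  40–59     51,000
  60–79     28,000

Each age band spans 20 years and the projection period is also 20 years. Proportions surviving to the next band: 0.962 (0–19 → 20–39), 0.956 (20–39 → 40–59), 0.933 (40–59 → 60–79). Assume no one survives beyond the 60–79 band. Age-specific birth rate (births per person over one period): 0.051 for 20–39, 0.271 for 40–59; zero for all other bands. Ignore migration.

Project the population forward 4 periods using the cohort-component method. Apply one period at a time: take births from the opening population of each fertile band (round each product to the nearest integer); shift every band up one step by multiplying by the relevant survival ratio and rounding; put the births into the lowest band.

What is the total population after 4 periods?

54639

Let group 1 be 0–19 through group 4 = 60–79.
Period 1.
Births: 91000 × 0.051 = 4641, 51000 × 0.271 = 13821 → total 18462
Group 2: 36500 × 0.962 = 35113
Group 3: 91000 × 0.956 = 86996
Group 4: 51000 × 0.933 = 47583
Giving 18462 / 35113 / 86996 / 47583.
Period 2.
Births: 35113 × 0.051 = 1791, 86996 × 0.271 = 23576 → total 25367
Group 2: 18462 × 0.962 = 17760
Group 3: 35113 × 0.956 = 33568
Group 4: 86996 × 0.933 = 81167
Giving 25367 / 17760 / 33568 / 81167.
Period 3.
Births: 17760 × 0.051 = 906, 33568 × 0.271 = 9097 → total 10003
Group 2: 25367 × 0.962 = 24403
Group 3: 17760 × 0.956 = 16979
Group 4: 33568 × 0.933 = 31319
Giving 10003 / 24403 / 16979 / 31319.
Period 4.
Births: 24403 × 0.051 = 1245, 16979 × 0.271 = 4601 → total 5846
Group 2: 10003 × 0.962 = 9623
Group 3: 24403 × 0.956 = 23329
Group 4: 16979 × 0.933 = 15841
Giving 5846 / 9623 / 23329 / 15841.
Total after period 4: 5846 + 9623 + 23329 + 15841 = 54639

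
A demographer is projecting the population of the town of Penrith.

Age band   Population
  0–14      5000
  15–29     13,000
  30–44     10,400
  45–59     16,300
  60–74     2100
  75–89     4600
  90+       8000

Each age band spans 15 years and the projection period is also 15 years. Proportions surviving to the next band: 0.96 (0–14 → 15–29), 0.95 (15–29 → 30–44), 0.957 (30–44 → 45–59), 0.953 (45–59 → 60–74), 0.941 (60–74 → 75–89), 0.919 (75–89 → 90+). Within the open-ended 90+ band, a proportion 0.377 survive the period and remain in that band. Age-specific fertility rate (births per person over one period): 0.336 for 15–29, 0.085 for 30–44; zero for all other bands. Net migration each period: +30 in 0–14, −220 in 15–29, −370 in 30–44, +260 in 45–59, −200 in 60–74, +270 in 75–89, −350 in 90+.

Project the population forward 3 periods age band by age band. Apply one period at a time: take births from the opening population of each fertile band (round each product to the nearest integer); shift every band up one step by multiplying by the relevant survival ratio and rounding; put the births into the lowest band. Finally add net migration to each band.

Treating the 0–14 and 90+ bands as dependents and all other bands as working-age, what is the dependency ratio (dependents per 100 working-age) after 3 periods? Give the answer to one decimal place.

After projecting period 1:
Births: 13000 * 0.336 = 4368 ; 10400 * 0.085 = 884 ⇒ total 5252
15–29: 5000 * 0.96 = 4800
30–44: 13000 * 0.95 = 12350
45–59: 10400 * 0.957 = 9953
60–74: 16300 * 0.953 = 15534
75–89: 2100 * 0.941 = 1976
90+: 4600 * 0.919 + 8000 * 0.377 = 4227 + 3016 = 7243
Net migration: 0–14 + 30 → 5282; 15–29 − 220 → 4580; 30–44 − 370 → 11980; 45–59 + 260 → 10213; 60–74 − 200 → 15334; 75–89 + 270 → 2246; 90+ − 350 → 6893
End of period: [5282, 4580, 11980, 10213, 15334, 2246, 6893]
After projecting period 2:
Births: 4580 * 0.336 = 1539 ; 11980 * 0.085 = 1018 ⇒ total 2557
15–29: 5282 * 0.96 = 5071
30–44: 4580 * 0.95 = 4351
45–59: 11980 * 0.957 = 11465
60–74: 10213 * 0.953 = 9733
75–89: 15334 * 0.941 = 14429
90+: 2246 * 0.919 + 6893 * 0.377 = 2064 + 2599 = 4663
Net migration: 0–14 + 30 → 2587; 15–29 − 220 → 4851; 30–44 − 370 → 3981; 45–59 + 260 → 11725; 60–74 − 200 → 9533; 75–89 + 270 → 14699; 90+ − 350 → 4313
End of period: [2587, 4851, 3981, 11725, 9533, 14699, 4313]
After projecting period 3:
Births: 4851 * 0.336 = 1630 ; 3981 * 0.085 = 338 ⇒ total 1968
15–29: 2587 * 0.96 = 2484
30–44: 4851 * 0.95 = 4608
45–59: 3981 * 0.957 = 3810
60–74: 11725 * 0.953 = 11174
75–89: 9533 * 0.941 = 8971
90+: 14699 * 0.919 + 4313 * 0.377 = 13508 + 1626 = 15134
Net migration: 0–14 + 30 → 1998; 15–29 − 220 → 2264; 30–44 − 370 → 4238; 45–59 + 260 → 4070; 60–74 − 200 → 10974; 75–89 + 270 → 9241; 90+ − 350 → 14784
End of period: [1998, 2264, 4238, 4070, 10974, 9241, 14784]
Dependents (band 0–14 + band 90+) = 1998 + 14784 = 16782; working-age = 30787; ratio = 16782/30787 × 100 = 54.5

54.5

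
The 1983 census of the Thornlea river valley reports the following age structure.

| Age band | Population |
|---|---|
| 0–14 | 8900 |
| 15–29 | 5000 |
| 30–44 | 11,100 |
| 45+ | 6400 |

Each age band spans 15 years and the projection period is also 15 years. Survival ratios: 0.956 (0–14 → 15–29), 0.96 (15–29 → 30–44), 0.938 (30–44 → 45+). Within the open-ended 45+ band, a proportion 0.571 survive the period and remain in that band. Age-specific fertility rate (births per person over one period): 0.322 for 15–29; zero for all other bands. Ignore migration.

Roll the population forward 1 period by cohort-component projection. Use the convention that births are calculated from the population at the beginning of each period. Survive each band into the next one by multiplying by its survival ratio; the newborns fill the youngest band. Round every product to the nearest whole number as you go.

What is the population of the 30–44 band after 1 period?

Period 1.
Births: 5000 × 0.322 = 1610
15–29: 8900 × 0.956 = 8508
30–44: 5000 × 0.96 = 4800
45+: 11100 × 0.938 + 6400 × 0.571 = 10412 + 3654 = 14066
End of period: [1610, 8508, 4800, 14066]

4800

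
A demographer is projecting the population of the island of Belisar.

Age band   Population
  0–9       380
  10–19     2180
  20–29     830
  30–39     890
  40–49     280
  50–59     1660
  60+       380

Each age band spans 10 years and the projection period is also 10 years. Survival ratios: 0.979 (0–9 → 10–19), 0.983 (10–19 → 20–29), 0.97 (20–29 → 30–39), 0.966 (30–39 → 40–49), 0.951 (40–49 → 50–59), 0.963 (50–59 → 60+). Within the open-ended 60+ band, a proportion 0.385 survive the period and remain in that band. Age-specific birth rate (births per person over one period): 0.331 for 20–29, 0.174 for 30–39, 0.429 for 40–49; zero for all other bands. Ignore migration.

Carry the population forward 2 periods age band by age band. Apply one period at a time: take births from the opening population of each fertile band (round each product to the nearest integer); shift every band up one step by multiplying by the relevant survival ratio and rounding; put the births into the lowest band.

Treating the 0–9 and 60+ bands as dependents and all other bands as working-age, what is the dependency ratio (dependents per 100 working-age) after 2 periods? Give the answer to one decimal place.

46.9

(Groups numbered youngest = 1 to oldest = 7.)
— Period 1 —
Births: 830 * 0.331 = 275  |  890 * 0.174 = 155  |  280 * 0.429 = 120 ⇒ total 550
Group 2: 380 * 0.979 = 372
Group 3: 2180 * 0.983 = 2143
Group 4: 830 * 0.97 = 805
Group 5: 890 * 0.966 = 860
Group 6: 280 * 0.951 = 266
Group 7: 1660 * 0.963 + 380 * 0.385 = 1599 + 146 = 1745
Giving 550 / 372 / 2143 / 805 / 860 / 266 / 1745.
— Period 2 —
Births: 2143 * 0.331 = 709  |  805 * 0.174 = 140  |  860 * 0.429 = 369 ⇒ total 1218
Group 2: 550 * 0.979 = 538
Group 3: 372 * 0.983 = 366
Group 4: 2143 * 0.97 = 2079
Group 5: 805 * 0.966 = 778
Group 6: 860 * 0.951 = 818
Group 7: 266 * 0.963 + 1745 * 0.385 = 256 + 672 = 928
Giving 1218 / 538 / 366 / 2079 / 778 / 818 / 928.
Dependents (band 0–9 + band 60+) = 1218 + 928 = 2146; working-age = 4579; ratio = 2146/4579 × 100 = 46.9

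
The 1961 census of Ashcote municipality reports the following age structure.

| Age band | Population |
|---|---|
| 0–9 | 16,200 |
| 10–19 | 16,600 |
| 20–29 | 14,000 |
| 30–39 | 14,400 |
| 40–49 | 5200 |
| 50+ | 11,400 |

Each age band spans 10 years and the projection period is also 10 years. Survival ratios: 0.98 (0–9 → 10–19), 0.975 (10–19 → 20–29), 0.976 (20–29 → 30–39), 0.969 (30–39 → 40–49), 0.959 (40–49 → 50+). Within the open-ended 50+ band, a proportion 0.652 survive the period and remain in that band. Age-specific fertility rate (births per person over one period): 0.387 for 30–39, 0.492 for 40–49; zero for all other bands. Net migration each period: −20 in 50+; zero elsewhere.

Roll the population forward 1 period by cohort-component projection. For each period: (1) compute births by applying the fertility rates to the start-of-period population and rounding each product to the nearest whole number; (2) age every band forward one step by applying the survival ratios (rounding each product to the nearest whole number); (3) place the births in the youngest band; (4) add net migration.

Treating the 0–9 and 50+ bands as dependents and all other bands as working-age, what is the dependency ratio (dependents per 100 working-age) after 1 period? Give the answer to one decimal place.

(Groups numbered youngest = 1 to oldest = 6.)
After projecting period 1:
Births: 14400 × 0.387 = 5573  |  5200 × 0.492 = 2558 — total 8131
Group 2: 16200 × 0.98 = 15876
Group 3: 16600 × 0.975 = 16185
Group 4: 14000 × 0.976 = 13664
Group 5: 14400 × 0.969 = 13954
Group 6: 5200 × 0.959 + 11400 × 0.652 = 4987 + 7433 = 12420
Net migration: Group 6 − 20 → 12400
Giving 8131 / 15876 / 16185 / 13664 / 13954 / 12400.
Dependents (band 0–9 + band 50+) = 8131 + 12400 = 20531; working-age = 59679; ratio = 20531/59679 × 100 = 34.4

34.4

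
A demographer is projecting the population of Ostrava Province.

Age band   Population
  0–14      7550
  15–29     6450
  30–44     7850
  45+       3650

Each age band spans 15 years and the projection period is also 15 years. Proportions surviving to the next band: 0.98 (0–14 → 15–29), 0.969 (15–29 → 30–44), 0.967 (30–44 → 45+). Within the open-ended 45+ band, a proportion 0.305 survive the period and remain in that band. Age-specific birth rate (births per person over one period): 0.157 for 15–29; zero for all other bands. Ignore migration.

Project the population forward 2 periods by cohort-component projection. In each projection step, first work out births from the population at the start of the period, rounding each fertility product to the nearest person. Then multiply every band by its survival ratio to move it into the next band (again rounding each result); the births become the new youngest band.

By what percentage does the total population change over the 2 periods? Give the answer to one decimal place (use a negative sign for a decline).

(Groups numbered youngest = 1 to oldest = 4.)
[period 1]
Births: 6450 × 0.157 = 1013
Group 2: 7550 × 0.98 = 7399
Group 3: 6450 × 0.969 = 6250
Group 4: 7850 × 0.967 + 3650 × 0.305 = 7591 + 1113 = 8704
End of period: [1013, 7399, 6250, 8704]
[period 2]
Births: 7399 × 0.157 = 1162
Group 2: 1013 × 0.98 = 993
Group 3: 7399 × 0.969 = 7170
Group 4: 6250 × 0.967 + 8704 × 0.305 = 6044 + 2655 = 8699
End of period: [1162, 993, 7170, 8699]
Total: 25500 → 18024; change = -7476; percentage change = -29.3%

-29.3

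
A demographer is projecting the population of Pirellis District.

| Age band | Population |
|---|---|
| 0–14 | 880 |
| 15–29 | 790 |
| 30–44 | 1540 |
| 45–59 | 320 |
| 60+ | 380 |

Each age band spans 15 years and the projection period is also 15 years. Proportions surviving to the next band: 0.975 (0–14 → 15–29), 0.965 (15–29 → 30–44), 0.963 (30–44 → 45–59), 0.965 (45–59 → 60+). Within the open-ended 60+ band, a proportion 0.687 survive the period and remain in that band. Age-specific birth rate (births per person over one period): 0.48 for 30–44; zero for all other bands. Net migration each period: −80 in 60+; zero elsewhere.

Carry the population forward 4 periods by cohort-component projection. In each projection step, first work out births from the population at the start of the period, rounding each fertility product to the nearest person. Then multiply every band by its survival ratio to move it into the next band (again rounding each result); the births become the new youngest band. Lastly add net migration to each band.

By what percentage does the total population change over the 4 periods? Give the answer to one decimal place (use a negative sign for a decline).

-6.6

Period 1.
Births: 1540 × 0.48 = 739
15–29: 880 × 0.975 = 858
30–44: 790 × 0.965 = 762
45–59: 1540 × 0.963 = 1483
60+: 320 × 0.965 + 380 × 0.687 = 309 + 261 = 570
Net migration: 60+ − 80 → 490
Giving 739 / 858 / 762 / 1483 / 490.
Period 2.
Births: 762 × 0.48 = 366
15–29: 739 × 0.975 = 721
30–44: 858 × 0.965 = 828
45–59: 762 × 0.963 = 734
60+: 1483 × 0.965 + 490 × 0.687 = 1431 + 337 = 1768
Net migration: 60+ − 80 → 1688
Giving 366 / 721 / 828 / 734 / 1688.
Period 3.
Births: 828 × 0.48 = 397
15–29: 366 × 0.975 = 357
30–44: 721 × 0.965 = 696
45–59: 828 × 0.963 = 797
60+: 734 × 0.965 + 1688 × 0.687 = 708 + 1160 = 1868
Net migration: 60+ − 80 → 1788
Giving 397 / 357 / 696 / 797 / 1788.
Period 4.
Births: 696 × 0.48 = 334
15–29: 397 × 0.975 = 387
30–44: 357 × 0.965 = 345
45–59: 696 × 0.963 = 670
60+: 797 × 0.965 + 1788 × 0.687 = 769 + 1228 = 1997
Net migration: 60+ − 80 → 1917
Giving 334 / 387 / 345 / 670 / 1917.
Total: 3910 → 3653; change = -257; percentage change = -6.6%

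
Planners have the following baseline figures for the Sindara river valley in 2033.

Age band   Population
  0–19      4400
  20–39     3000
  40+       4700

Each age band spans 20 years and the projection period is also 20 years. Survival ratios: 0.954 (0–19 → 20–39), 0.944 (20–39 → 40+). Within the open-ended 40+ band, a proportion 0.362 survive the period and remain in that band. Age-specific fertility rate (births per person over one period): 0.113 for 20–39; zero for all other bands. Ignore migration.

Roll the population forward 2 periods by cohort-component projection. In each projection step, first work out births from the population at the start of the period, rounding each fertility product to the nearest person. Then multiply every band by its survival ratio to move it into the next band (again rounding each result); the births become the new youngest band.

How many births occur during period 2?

After projecting period 1:
Births: 3000 * 0.113 = 339
20–39: 4400 * 0.954 = 4198
40+: 3000 * 0.944 + 4700 * 0.362 = 2832 + 1701 = 4533
Giving 339 / 4198 / 4533.
After projecting period 2:
Births: 4198 * 0.113 = 474
20–39: 339 * 0.954 = 323
40+: 4198 * 0.944 + 4533 * 0.362 = 3963 + 1641 = 5604
Giving 474 / 323 / 5604.

474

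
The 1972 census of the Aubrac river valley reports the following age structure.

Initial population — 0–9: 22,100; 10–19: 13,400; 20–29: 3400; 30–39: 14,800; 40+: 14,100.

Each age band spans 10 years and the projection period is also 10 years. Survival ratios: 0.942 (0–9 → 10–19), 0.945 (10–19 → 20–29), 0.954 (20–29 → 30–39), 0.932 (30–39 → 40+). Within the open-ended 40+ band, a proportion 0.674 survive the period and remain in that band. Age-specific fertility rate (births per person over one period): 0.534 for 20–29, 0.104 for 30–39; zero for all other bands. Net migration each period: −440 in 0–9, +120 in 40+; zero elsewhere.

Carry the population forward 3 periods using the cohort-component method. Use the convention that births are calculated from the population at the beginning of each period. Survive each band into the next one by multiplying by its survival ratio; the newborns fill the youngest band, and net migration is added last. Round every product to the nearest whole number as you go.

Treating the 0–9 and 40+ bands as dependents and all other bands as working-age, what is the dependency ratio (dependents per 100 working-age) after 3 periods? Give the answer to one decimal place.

128.3

Numbering the bands 1..5 from youngest to oldest:
Period 1.
Births: 3400 × 0.534 = 1816 ; 14800 × 0.104 = 1539 → 3355
Band 2: 22100 × 0.942 = 20818
Band 3: 13400 × 0.945 = 12663
Band 4: 3400 × 0.954 = 3244
Band 5: 14800 × 0.932 + 14100 × 0.674 = 13794 + 9503 = 23297
Net migration: Band 1 − 440 → 2915; Band 5 + 120 → 23417
Giving 2915 / 20818 / 12663 / 3244 / 23417.
Period 2.
Births: 12663 × 0.534 = 6762 ; 3244 × 0.104 = 337 → 7099
Band 2: 2915 × 0.942 = 2746
Band 3: 20818 × 0.945 = 19673
Band 4: 12663 × 0.954 = 12081
Band 5: 3244 × 0.932 + 23417 × 0.674 = 3023 + 15783 = 18806
Net migration: Band 1 − 440 → 6659; Band 5 + 120 → 18926
Giving 6659 / 2746 / 19673 / 12081 / 18926.
Period 3.
Births: 19673 × 0.534 = 10505 ; 12081 × 0.104 = 1256 → 11761
Band 2: 6659 × 0.942 = 6273
Band 3: 2746 × 0.945 = 2595
Band 4: 19673 × 0.954 = 18768
Band 5: 12081 × 0.932 + 18926 × 0.674 = 11259 + 12756 = 24015
Net migration: Band 1 − 440 → 11321; Band 5 + 120 → 24135
Giving 11321 / 6273 / 2595 / 18768 / 24135.
Dependents (band 0–9 + band 40+) = 11321 + 24135 = 35456; working-age = 27636; ratio = 35456/27636 × 100 = 128.3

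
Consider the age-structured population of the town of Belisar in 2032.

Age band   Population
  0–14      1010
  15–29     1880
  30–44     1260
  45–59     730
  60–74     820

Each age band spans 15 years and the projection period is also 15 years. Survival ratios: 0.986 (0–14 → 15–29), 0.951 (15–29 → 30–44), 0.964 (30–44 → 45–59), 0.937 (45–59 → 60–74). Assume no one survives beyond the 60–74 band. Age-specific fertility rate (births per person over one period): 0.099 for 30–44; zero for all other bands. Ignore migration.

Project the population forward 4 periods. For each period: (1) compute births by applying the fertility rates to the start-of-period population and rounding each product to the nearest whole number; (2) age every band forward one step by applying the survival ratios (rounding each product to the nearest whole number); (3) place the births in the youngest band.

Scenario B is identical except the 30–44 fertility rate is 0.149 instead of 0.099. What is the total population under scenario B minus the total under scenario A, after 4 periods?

Numbering the bands 1..5 from youngest to oldest:
Period 1:
Births: 1260 * 0.099 = 125
Band 2: 1010 * 0.986 = 996
Band 3: 1880 * 0.951 = 1788
Band 4: 1260 * 0.964 = 1215
Band 5: 730 * 0.937 = 684
→ [125, 996, 1788, 1215, 684]
Period 2:
Births: 1788 * 0.099 = 177
Band 2: 125 * 0.986 = 123
Band 3: 996 * 0.951 = 947
Band 4: 1788 * 0.964 = 1724
Band 5: 1215 * 0.937 = 1138
→ [177, 123, 947, 1724, 1138]
Period 3:
Births: 947 * 0.099 = 94
Band 2: 177 * 0.986 = 175
Band 3: 123 * 0.951 = 117
Band 4: 947 * 0.964 = 913
Band 5: 1724 * 0.937 = 1615
→ [94, 175, 117, 913, 1615]
Period 4:
Births: 117 * 0.099 = 12
Band 2: 94 * 0.986 = 93
Band 3: 175 * 0.951 = 166
Band 4: 117 * 0.964 = 113
Band 5: 913 * 0.937 = 855
→ [12, 93, 166, 113, 855]
Scenario A total after 4 periods: 1239
Scenario B projection —
Period 1:
Births: 1260 * 0.149 = 188
Band 2: 1010 * 0.986 = 996
Band 3: 1880 * 0.951 = 1788
Band 4: 1260 * 0.964 = 1215
Band 5: 730 * 0.937 = 684
→ [188, 996, 1788, 1215, 684]
Period 2:
Births: 1788 * 0.149 = 266
Band 2: 188 * 0.986 = 185
Band 3: 996 * 0.951 = 947
Band 4: 1788 * 0.964 = 1724
Band 5: 1215 * 0.937 = 1138
→ [266, 185, 947, 1724, 1138]
Period 3:
Births: 947 * 0.149 = 141
Band 2: 266 * 0.986 = 262
Band 3: 185 * 0.951 = 176
Band 4: 947 * 0.964 = 913
Band 5: 1724 * 0.937 = 1615
→ [141, 262, 176, 913, 1615]
Period 4:
Births: 176 * 0.149 = 26
Band 2: 141 * 0.986 = 139
Band 3: 262 * 0.951 = 249
Band 4: 176 * 0.964 = 170
Band 5: 913 * 0.937 = 855
→ [26, 139, 249, 170, 855]
Scenario B total after 4 periods: 1439
Difference B − A = 1439 − 1239 = 200

200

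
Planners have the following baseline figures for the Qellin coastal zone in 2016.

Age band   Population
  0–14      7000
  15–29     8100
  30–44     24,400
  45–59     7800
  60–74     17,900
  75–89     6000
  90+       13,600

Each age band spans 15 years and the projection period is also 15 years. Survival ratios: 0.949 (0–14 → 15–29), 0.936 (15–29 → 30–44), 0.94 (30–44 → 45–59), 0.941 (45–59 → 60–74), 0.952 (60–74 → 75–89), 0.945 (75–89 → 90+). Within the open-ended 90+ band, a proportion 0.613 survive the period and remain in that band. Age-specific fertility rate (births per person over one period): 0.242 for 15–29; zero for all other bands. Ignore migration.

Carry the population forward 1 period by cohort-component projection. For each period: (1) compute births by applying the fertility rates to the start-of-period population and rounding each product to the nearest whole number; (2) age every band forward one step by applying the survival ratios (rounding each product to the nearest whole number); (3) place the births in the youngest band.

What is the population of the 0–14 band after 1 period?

Period 1.
Births: 8100 × 0.242 = 1960
15–29: 7000 × 0.949 = 6643
30–44: 8100 × 0.936 = 7582
45–59: 24400 × 0.94 = 22936
60–74: 7800 × 0.941 = 7340
75–89: 17900 × 0.952 = 17041
90+: 6000 × 0.945 + 13600 × 0.613 = 5670 + 8337 = 14007
Giving 1960 / 6643 / 7582 / 22936 / 7340 / 17041 / 14007.

1960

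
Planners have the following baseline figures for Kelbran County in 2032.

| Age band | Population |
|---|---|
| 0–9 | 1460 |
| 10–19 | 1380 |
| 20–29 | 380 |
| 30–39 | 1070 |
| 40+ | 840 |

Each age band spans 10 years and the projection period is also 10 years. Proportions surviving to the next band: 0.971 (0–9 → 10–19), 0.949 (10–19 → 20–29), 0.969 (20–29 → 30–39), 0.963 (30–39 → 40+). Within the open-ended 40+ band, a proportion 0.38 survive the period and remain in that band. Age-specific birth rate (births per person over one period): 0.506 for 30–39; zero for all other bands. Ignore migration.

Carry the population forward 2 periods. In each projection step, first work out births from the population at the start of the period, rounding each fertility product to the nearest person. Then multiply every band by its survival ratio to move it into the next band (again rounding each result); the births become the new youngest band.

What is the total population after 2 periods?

4193

Period 1:
Births: 1070 × 0.506 = 541
10–19: 1460 × 0.971 = 1418
20–29: 1380 × 0.949 = 1310
30–39: 380 × 0.969 = 368
40+: 1070 × 0.963 + 840 × 0.38 = 1030 + 319 = 1349
→ [541, 1418, 1310, 368, 1349]
Period 2:
Births: 368 × 0.506 = 186
10–19: 541 × 0.971 = 525
20–29: 1418 × 0.949 = 1346
30–39: 1310 × 0.969 = 1269
40+: 368 × 0.963 + 1349 × 0.38 = 354 + 513 = 867
→ [186, 525, 1346, 1269, 867]
Total after period 2: 186 + 525 + 1346 + 1269 + 867 = 4193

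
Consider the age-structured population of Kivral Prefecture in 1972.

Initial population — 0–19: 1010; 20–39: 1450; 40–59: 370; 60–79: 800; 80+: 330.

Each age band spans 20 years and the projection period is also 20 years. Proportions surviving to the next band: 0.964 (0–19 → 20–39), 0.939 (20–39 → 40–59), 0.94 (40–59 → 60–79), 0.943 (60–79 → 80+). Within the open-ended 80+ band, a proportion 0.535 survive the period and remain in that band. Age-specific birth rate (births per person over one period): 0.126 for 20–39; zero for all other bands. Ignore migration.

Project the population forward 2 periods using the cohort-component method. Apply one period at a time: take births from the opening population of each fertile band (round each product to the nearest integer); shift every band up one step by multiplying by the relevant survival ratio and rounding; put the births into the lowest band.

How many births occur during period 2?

Period 1:
Births: 1450 × 0.126 = 183
20–39: 1010 × 0.964 = 974
40–59: 1450 × 0.939 = 1362
60–79: 370 × 0.94 = 348
80+: 800 × 0.943 + 330 × 0.535 = 754 + 177 = 931
Population now: 0–19=183, 20–39=974, 40–59=1362, 60–79=348, 80+=931
Period 2:
Births: 974 × 0.126 = 123
20–39: 183 × 0.964 = 176
40–59: 974 × 0.939 = 915
60–79: 1362 × 0.94 = 1280
80+: 348 × 0.943 + 931 × 0.535 = 328 + 498 = 826
Population now: 0–19=123, 20–39=176, 40–59=915, 60–79=1280, 80+=826

123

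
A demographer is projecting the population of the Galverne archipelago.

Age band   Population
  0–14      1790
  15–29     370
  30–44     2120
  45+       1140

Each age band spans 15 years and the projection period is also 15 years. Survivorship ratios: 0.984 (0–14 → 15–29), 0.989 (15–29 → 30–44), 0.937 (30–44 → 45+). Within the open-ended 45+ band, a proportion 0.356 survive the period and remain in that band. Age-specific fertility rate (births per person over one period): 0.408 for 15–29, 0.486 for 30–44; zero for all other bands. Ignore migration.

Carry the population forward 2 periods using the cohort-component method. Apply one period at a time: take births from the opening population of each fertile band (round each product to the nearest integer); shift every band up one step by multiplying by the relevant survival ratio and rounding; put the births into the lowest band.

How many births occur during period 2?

— Period 1 —
Births: 370 × 0.408 = 151, 2120 × 0.486 = 1030 — total 1181
15–29: 1790 × 0.984 = 1761
30–44: 370 × 0.989 = 366
45+: 2120 × 0.937 + 1140 × 0.356 = 1986 + 406 = 2392
→ [1181, 1761, 366, 2392]
— Period 2 —
Births: 1761 × 0.408 = 718, 366 × 0.486 = 178 — total 896
15–29: 1181 × 0.984 = 1162
30–44: 1761 × 0.989 = 1742
45+: 366 × 0.937 + 2392 × 0.356 = 343 + 852 = 1195
→ [896, 1162, 1742, 1195]

896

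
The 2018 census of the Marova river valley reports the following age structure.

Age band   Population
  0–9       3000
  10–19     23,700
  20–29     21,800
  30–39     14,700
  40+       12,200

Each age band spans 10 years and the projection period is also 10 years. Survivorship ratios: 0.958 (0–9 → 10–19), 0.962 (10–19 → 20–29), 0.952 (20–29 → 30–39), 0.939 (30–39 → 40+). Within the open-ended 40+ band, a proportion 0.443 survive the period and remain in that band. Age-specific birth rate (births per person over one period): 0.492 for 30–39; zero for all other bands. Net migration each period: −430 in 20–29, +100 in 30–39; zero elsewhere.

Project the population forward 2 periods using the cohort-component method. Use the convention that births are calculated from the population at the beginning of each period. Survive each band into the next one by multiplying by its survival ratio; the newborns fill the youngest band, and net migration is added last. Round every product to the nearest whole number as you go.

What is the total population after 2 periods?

69009

After projecting period 1:
Births: 14700 * 0.492 = 7232
10–19: 3000 * 0.958 = 2874
20–29: 23700 * 0.962 = 22799
30–39: 21800 * 0.952 = 20754
40+: 14700 * 0.939 + 12200 * 0.443 = 13803 + 5405 = 19208
Net migration: 20–29 − 430 → 22369; 30–39 + 100 → 20854
Giving 7232 / 2874 / 22369 / 20854 / 19208.
After projecting period 2:
Births: 20854 * 0.492 = 10260
10–19: 7232 * 0.958 = 6928
20–29: 2874 * 0.962 = 2765
30–39: 22369 * 0.952 = 21295
40+: 20854 * 0.939 + 19208 * 0.443 = 19582 + 8509 = 28091
Net migration: 20–29 − 430 → 2335; 30–39 + 100 → 21395
Giving 10260 / 6928 / 2335 / 21395 / 28091.
Total after period 2: 10260 + 6928 + 2335 + 21395 + 28091 = 69009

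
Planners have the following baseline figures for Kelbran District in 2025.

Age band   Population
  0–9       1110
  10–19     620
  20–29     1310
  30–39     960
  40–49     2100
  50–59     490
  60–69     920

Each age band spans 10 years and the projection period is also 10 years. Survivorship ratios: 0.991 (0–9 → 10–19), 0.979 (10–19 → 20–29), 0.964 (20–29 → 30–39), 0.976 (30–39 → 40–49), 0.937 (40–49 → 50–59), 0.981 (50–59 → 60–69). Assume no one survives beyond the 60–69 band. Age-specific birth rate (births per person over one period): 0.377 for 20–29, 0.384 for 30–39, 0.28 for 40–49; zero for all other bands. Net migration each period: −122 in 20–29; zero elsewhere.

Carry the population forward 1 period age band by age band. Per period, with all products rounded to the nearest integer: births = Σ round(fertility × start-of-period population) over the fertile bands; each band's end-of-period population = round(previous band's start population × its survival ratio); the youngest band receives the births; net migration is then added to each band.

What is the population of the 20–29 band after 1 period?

485

Period 1.
Births: 1310 × 0.377 = 494  |  960 × 0.384 = 369  |  2100 × 0.28 = 588 → 1451
10–19: 1110 × 0.991 = 1100
20–29: 620 × 0.979 = 607
30–39: 1310 × 0.964 = 1263
40–49: 960 × 0.976 = 937
50–59: 2100 × 0.937 = 1968
60–69: 490 × 0.981 = 481
Net migration: 20–29 − 122 → 485
→ [1451, 1100, 485, 1263, 937, 1968, 481]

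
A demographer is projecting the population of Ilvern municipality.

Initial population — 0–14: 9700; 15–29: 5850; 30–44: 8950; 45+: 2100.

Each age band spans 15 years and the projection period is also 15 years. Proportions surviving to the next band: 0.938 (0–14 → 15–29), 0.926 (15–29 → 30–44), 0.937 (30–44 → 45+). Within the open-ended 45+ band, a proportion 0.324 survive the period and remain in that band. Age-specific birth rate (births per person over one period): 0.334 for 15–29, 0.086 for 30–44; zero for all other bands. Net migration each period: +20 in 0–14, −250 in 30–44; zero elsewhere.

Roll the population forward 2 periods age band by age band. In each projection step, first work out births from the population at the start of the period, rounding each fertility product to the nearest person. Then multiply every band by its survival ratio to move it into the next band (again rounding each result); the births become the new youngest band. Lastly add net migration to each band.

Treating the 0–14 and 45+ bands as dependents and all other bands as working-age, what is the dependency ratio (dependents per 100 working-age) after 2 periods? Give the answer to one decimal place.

104.9

Period 1.
Births: 5850 * 0.334 = 1954 ; 8950 * 0.086 = 770 ⇒ total 2724
15–29: 9700 * 0.938 = 9099
30–44: 5850 * 0.926 = 5417
45+: 8950 * 0.937 + 2100 * 0.324 = 8386 + 680 = 9066
Net migration: 0–14 + 20 → 2744; 30–44 − 250 → 5167
End of period: [2744, 9099, 5167, 9066]
Period 2.
Births: 9099 * 0.334 = 3039 ; 5167 * 0.086 = 444 ⇒ total 3483
15–29: 2744 * 0.938 = 2574
30–44: 9099 * 0.926 = 8426
45+: 5167 * 0.937 + 9066 * 0.324 = 4841 + 2937 = 7778
Net migration: 0–14 + 20 → 3503; 30–44 − 250 → 8176
End of period: [3503, 2574, 8176, 7778]
Dependents (band 0–14 + band 45+) = 3503 + 7778 = 11281; working-age = 10750; ratio = 11281/10750 × 100 = 104.9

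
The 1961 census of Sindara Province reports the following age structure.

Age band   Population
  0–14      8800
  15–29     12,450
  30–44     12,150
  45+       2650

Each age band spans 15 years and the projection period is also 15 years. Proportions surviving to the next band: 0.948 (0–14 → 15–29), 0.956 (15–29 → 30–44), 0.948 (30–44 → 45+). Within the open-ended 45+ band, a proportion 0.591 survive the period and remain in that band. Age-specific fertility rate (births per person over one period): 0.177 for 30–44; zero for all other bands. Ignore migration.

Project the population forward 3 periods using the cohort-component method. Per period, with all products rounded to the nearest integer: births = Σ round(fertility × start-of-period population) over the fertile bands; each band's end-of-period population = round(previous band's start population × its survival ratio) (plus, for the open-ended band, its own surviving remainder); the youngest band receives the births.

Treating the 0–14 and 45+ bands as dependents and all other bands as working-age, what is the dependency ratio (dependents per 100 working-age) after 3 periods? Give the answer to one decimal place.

512.2

Numbering the groups 1..4 from youngest to oldest:
After projecting period 1:
Births: 12150 × 0.177 = 2151
Group 2: 8800 × 0.948 = 8342
Group 3: 12450 × 0.956 = 11902
Group 4: 12150 × 0.948 + 2650 × 0.591 = 11518 + 1566 = 13084
End of period: [2151, 8342, 11902, 13084]
After projecting period 2:
Births: 11902 × 0.177 = 2107
Group 2: 2151 × 0.948 = 2039
Group 3: 8342 × 0.956 = 7975
Group 4: 11902 × 0.948 + 13084 × 0.591 = 11283 + 7733 = 19016
End of period: [2107, 2039, 7975, 19016]
After projecting period 3:
Births: 7975 × 0.177 = 1412
Group 2: 2107 × 0.948 = 1997
Group 3: 2039 × 0.956 = 1949
Group 4: 7975 × 0.948 + 19016 × 0.591 = 7560 + 11238 = 18798
End of period: [1412, 1997, 1949, 18798]
Dependents (band 0–14 + band 45+) = 1412 + 18798 = 20210; working-age = 3946; ratio = 20210/3946 × 100 = 512.2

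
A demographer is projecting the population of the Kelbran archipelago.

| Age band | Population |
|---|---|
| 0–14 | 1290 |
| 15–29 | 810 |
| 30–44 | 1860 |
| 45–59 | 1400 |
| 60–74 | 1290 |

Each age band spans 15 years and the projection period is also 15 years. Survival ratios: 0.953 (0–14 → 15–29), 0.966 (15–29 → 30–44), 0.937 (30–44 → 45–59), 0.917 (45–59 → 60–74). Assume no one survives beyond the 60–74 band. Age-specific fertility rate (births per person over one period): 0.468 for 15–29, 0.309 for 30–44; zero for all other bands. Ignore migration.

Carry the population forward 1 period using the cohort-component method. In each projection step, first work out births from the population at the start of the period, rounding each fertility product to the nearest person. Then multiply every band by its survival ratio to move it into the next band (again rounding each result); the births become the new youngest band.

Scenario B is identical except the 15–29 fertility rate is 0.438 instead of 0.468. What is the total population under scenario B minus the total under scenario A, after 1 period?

-24

Let group 1 be 0–14 through group 5 = 60–74.
[period 1]
Births: 810 × 0.468 = 379  |  1860 × 0.309 = 575 ⇒ total 954
Group 2: 1290 × 0.953 = 1229
Group 3: 810 × 0.966 = 782
Group 4: 1860 × 0.937 = 1743
Group 5: 1400 × 0.917 = 1284
End of period: [954, 1229, 782, 1743, 1284]
Scenario A total after 1 period: 5992
Scenario B projection —
[period 1]
Births: 810 × 0.438 = 355  |  1860 × 0.309 = 575 ⇒ total 930
Group 2: 1290 × 0.953 = 1229
Group 3: 810 × 0.966 = 782
Group 4: 1860 × 0.937 = 1743
Group 5: 1400 × 0.917 = 1284
End of period: [930, 1229, 782, 1743, 1284]
Scenario B total after 1 period: 5968
Difference B − A = 5968 − 5992 = -24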